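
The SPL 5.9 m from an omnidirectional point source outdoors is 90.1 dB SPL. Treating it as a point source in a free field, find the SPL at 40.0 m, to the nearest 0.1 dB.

73.5 dB SPL

Free-field point source: level drops by 20·log₁₀ of the distance ratio.
ΔL = −20·log₁₀(40.0/5.9) = -16.62 dB, so L₂ = 90.1 + (-16.62) = 73.5 dB SPL.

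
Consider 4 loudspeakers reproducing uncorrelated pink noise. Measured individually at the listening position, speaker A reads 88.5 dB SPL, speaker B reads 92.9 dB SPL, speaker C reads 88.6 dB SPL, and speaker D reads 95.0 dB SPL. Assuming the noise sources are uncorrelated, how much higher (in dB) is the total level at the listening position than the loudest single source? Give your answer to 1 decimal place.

Incoherent sources sum as intensities:
L_total = 10·log₁₀(10^(88.5/10) + 10^(92.9/10) + 10^(88.6/10) + 10^(95.0/10)) = 98.16 dB SPL.
Excess over the loudest (95.0 dB): 98.16 − 95.0 = 3.2 dB.

3.2 dB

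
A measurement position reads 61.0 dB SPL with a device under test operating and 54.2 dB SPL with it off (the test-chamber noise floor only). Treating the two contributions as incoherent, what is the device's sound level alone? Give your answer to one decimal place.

60.0 dB SPL

Subtract intensities: L_src = 10·log₁₀(10^(L_total/10) − 10^(L_bg/10)).
L_src = 10·log₁₀(10^(61.0/10) − 10^(54.2/10)) = 10·log₁₀(995900) = 60.0 dB SPL.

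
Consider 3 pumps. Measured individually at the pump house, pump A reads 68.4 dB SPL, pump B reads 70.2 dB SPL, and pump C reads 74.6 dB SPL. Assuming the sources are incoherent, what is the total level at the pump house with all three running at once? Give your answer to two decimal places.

Uncorrelated sources add in intensity (power), not in dB.
L_total = 10·log₁₀(10^(68.4/10) + 10^(70.2/10) + 10^(74.6/10)) = 10·log₁₀(46230000) = 76.65 dB SPL.

76.65 dB SPL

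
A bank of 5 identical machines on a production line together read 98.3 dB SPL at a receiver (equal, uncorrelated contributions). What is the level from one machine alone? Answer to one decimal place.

91.3 dB SPL

5 equal incoherent sources add 10·log₁₀(5) = 6.99 dB over one source.
L_one = 98.3 − 6.99 = 91.3 dB SPL.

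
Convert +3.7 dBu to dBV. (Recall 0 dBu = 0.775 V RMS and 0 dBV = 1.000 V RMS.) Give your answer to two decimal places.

+1.49 dBV

The offset between the scales is 20·log₁₀(0.775/1.000) = −2.214 dB.
So dBV = +3.7 − 2.214 = +1.49 dBV.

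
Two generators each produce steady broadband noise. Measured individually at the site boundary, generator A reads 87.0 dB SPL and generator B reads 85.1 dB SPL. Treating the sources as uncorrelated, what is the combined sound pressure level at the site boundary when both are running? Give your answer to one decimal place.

89.2 dB SPL

Uncorrelated sources add in intensity (power), not in dB.
L_total = 10·log₁₀(10^(87.0/10) + 10^(85.1/10)) = 10·log₁₀(824800000) = 89.2 dB SPL.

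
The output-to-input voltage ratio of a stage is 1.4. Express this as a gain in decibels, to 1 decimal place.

2.9 dB

Voltage is an amplitude quantity, so gain = 20·log₁₀(V_out/V_in).
20·log₁₀(1.4) = 2.9 dB.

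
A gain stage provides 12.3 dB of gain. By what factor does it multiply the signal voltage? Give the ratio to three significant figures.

Voltage ratio = 10^(dB/20).
10^(12.3/20) = 10^(0.6150) = 4.12.

4.12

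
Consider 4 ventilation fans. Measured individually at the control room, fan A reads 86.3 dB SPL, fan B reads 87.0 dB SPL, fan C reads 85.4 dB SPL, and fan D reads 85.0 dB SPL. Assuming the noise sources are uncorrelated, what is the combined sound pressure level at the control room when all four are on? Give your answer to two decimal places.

Uncorrelated sources add in intensity (power), not in dB.
L_total = 10·log₁₀(10^(86.3/10) + 10^(87.0/10) + 10^(85.4/10) + 10^(85.0/10)) = 10·log₁₀(1591000000) = 92.02 dB SPL.

92.02 dB SPL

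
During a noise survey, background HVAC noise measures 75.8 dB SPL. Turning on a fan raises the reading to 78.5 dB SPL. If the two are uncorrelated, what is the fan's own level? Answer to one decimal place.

75.2 dB SPL

Remove the background by subtracting linear intensities:
L_src = 10·log₁₀(10^(78.5/10) − 10^(75.8/10)) = 10·log₁₀(32780000) = 75.2 dB SPL.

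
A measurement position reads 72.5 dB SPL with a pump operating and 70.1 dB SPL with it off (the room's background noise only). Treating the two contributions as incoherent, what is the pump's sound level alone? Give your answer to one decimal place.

Background correction is a power subtraction:
L_src = 10·log₁₀(10^(72.5/10) − 10^(70.1/10)) = 10·log₁₀(7550000) = 68.8 dB SPL.

68.8 dB SPL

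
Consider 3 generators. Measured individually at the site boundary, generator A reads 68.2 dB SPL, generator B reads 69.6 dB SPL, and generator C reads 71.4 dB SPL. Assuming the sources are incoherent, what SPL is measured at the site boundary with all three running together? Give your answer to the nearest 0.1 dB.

74.7 dB SPL

Uncorrelated sources add in intensity (power), not in dB.
L_total = 10·log₁₀(10^(68.2/10) + 10^(69.6/10) + 10^(71.4/10)) = 10·log₁₀(29530000) = 74.7 dB SPL.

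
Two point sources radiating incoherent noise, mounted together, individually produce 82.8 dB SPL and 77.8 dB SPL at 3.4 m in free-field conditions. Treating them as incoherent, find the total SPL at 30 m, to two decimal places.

65.08 dB SPL

Combined at 3.4 m: 10·log₁₀(10^(82.8/10)+10^(77.8/10)) = 83.993 dB SPL.
Then apply −20·log₁₀(30/3.4) = -18.913 dB → 65.08 dB SPL.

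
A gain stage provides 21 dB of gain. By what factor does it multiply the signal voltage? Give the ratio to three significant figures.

11.2

Voltage ratio = 10^(dB/20).
10^(21/20) = 10^(1.050) = 11.2.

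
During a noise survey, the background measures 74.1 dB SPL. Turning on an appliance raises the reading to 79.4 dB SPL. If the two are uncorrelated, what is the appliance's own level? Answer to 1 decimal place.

77.9 dB SPL

Background correction is a power subtraction:
L_src = 10·log₁₀(10^(79.4/10) − 10^(74.1/10)) = 10·log₁₀(61390000) = 77.9 dB SPL.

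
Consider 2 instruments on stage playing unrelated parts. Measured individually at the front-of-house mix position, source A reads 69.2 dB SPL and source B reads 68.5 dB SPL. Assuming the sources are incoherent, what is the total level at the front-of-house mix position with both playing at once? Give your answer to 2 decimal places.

Add the sources as powers (linear), then convert back to dB:
L_total = 10·log₁₀(10^(69.2/10) + 10^(68.5/10)) = 10·log₁₀(15400000) = 71.87 dB SPL.

71.87 dB SPL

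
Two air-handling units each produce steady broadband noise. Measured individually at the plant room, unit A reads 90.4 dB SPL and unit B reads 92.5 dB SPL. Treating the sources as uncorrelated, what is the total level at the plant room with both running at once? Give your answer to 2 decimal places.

94.59 dB SPL

Uncorrelated sources add in intensity (power), not in dB.
L_total = 10·log₁₀(10^(90.4/10) + 10^(92.5/10)) = 10·log₁₀(2875000000) = 94.59 dB SPL.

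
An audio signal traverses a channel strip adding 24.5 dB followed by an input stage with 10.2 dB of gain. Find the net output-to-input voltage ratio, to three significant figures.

Net gain = 24.5 + 10.2 = 34.7 dB.
Voltage ratio = 10^(34.7/20) = 54.3.

54.3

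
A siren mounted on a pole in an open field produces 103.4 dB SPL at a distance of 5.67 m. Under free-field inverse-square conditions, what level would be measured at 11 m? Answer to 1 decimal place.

Inverse-square spreading gives ΔL = −20·log₁₀(d₂/d₁).
ΔL = −20·log₁₀(11/5.67) = -5.76 dB, so L₂ = 103.4 + (-5.76) = 97.6 dB SPL.

97.6 dB SPL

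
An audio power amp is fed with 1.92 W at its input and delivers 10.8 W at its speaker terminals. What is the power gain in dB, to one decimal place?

Power is a power quantity, so gain = 10·log₁₀(P_out/P_in).
10·log₁₀(10.8/1.92) = 10·log₁₀(5.625) = 7.5 dB.

7.5 dB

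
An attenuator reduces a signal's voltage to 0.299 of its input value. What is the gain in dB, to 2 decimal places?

For a voltage ratio, dB = 20·log₁₀(V₂/V₁).
20·log₁₀(0.299) = -10.49 dB.

-10.49 dB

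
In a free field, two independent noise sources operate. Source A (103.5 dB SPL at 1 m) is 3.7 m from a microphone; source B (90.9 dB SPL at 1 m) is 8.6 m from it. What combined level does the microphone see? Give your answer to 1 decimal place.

At the listener: L_A = 103.5 − 20·log₁₀(3.7) = 92.14 dB; L_B = 90.9 − 20·log₁₀(8.6) = 72.21 dB.
Combined: 10·log₁₀(10^(92.14/10)+10^(72.21/10)) = 92.2 dB SPL.

92.2 dB SPL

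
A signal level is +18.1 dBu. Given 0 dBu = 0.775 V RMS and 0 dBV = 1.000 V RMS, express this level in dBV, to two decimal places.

The offset between the scales is 20·log₁₀(0.775/1.000) = −2.214 dB.
So dBV = +18.1 − 2.214 = +15.89 dBV.

+15.89 dBV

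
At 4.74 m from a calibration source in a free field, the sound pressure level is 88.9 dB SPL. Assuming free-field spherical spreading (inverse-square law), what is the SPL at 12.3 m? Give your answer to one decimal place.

For a point source in a free field, ΔL = −20·log₁₀(d₂/d₁).
ΔL = −20·log₁₀(12.3/4.74) = -8.28 dB, so L₂ = 88.9 + (-8.28) = 80.6 dB SPL.

80.6 dB SPL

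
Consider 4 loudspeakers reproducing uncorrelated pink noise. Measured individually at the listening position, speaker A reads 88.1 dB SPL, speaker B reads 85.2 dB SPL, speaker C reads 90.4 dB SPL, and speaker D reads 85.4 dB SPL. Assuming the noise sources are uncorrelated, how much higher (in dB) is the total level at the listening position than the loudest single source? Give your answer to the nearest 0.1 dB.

3.4 dB

Uncorrelated sources add in intensity (power), not in dB.
L_total = 10·log₁₀(10^(88.1/10) + 10^(85.2/10) + 10^(90.4/10) + 10^(85.4/10)) = 93.84 dB SPL.
Excess over the loudest (90.4 dB): 93.84 − 90.4 = 3.4 dB.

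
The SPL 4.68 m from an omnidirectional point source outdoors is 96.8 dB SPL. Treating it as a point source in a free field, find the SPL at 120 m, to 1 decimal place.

Inverse-square spreading gives ΔL = −20·log₁₀(d₂/d₁).
ΔL = −20·log₁₀(120/4.68) = -28.18 dB, so L₂ = 96.8 + (-28.18) = 68.6 dB SPL.

68.6 dB SPL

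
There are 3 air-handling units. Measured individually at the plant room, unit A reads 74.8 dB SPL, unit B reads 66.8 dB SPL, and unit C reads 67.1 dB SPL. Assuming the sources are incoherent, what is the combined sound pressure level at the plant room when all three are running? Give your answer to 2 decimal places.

76.03 dB SPL

Uncorrelated sources add in intensity (power), not in dB.
L_total = 10·log₁₀(10^(74.8/10) + 10^(66.8/10) + 10^(67.1/10)) = 10·log₁₀(40110000) = 76.03 dB SPL.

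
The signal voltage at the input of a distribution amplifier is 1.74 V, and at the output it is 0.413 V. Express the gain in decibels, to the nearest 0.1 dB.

Voltage is an amplitude quantity, so gain = 20·log₁₀(V_out/V_in).
20·log₁₀(0.413/1.74) = 20·log₁₀(0.2374) = -12.5 dB.

-12.5 dB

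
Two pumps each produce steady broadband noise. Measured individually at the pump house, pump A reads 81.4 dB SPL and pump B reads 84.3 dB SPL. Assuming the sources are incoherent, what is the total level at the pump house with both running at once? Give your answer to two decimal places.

Uncorrelated sources add in intensity (power), not in dB.
L_total = 10·log₁₀(10^(81.4/10) + 10^(84.3/10)) = 10·log₁₀(407200000) = 86.10 dB SPL.

86.10 dB SPL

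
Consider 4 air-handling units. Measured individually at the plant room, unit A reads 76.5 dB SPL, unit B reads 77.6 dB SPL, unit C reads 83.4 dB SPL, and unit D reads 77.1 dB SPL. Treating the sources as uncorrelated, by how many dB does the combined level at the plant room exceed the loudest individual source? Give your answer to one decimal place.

Incoherent sources sum as intensities:
L_total = 10·log₁₀(10^(76.5/10) + 10^(77.6/10) + 10^(83.4/10) + 10^(77.1/10)) = 85.71 dB SPL.
Excess over the loudest (83.4 dB): 85.71 − 83.4 = 2.3 dB.

2.3 dB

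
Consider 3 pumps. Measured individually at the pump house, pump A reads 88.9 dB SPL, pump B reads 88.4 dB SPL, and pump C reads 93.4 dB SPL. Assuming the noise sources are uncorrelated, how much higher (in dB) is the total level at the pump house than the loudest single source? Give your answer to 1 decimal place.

Uncorrelated sources add in intensity (power), not in dB.
L_total = 10·log₁₀(10^(88.9/10) + 10^(88.4/10) + 10^(93.4/10)) = 95.63 dB SPL.
Excess over the loudest (93.4 dB): 95.63 − 93.4 = 2.2 dB.

2.2 dB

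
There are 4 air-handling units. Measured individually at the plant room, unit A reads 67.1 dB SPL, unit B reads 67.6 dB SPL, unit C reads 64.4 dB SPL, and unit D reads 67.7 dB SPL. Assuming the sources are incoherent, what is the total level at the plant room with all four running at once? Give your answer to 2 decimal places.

72.91 dB SPL

Uncorrelated sources add in intensity (power), not in dB.
L_total = 10·log₁₀(10^(67.1/10) + 10^(67.6/10) + 10^(64.4/10) + 10^(67.7/10)) = 10·log₁₀(19530000) = 72.91 dB SPL.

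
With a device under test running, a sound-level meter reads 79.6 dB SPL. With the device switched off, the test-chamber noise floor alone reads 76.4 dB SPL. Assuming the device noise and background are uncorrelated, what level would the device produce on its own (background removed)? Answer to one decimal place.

76.8 dB SPL

Subtract intensities: L_src = 10·log₁₀(10^(L_total/10) − 10^(L_bg/10)).
L_src = 10·log₁₀(10^(79.6/10) − 10^(76.4/10)) = 10·log₁₀(47550000) = 76.8 dB SPL.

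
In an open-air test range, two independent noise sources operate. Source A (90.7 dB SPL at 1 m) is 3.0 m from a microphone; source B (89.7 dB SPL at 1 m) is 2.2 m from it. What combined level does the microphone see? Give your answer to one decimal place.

At the listener: L_A = 90.7 − 20·log₁₀(3.0) = 81.16 dB; L_B = 89.7 − 20·log₁₀(2.2) = 82.85 dB.
Combined: 10·log₁₀(10^(81.16/10)+10^(82.85/10)) = 85.1 dB SPL.

85.1 dB SPL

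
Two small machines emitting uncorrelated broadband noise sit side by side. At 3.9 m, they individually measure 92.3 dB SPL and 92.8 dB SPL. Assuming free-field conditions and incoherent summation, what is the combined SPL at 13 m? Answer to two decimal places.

Combined at 3.9 m: 10·log₁₀(10^(92.3/10)+10^(92.8/10)) = 95.567 dB SPL.
Then apply −20·log₁₀(13/3.9) = -10.458 dB → 85.11 dB SPL.

85.11 dB SPL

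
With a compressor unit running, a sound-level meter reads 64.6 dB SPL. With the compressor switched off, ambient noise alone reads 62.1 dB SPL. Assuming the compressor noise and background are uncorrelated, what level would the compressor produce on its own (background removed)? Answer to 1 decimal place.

Remove the background by subtracting linear intensities:
L_src = 10·log₁₀(10^(64.6/10) − 10^(62.1/10)) = 10·log₁₀(1262000) = 61.0 dB SPL.

61.0 dB SPL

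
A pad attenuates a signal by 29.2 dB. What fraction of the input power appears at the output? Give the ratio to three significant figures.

0.00120

Power ratio = 10^(dB/10).
10^(-29.2/10) = 10^(-2.920) = 0.00120.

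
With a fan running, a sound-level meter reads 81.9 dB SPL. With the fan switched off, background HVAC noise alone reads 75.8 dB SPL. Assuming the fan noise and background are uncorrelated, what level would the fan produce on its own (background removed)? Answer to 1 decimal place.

Remove the background by subtracting linear intensities:
L_src = 10·log₁₀(10^(81.9/10) − 10^(75.8/10)) = 10·log₁₀(116900000) = 80.7 dB SPL.

80.7 dB SPL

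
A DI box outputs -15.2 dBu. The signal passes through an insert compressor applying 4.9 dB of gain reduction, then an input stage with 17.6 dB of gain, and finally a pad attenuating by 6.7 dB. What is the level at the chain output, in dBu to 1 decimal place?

-9.2 dBu

In dB, series stages simply add:
-15.2 − 4.9 + 17.6 − 6.7 = -9.2 dBu.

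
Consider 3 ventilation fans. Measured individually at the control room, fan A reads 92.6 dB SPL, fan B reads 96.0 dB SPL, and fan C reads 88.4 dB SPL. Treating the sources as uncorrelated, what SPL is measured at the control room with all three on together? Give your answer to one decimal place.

98.1 dB SPL

Incoherent sources sum as intensities:
L_total = 10·log₁₀(10^(92.6/10) + 10^(96.0/10) + 10^(88.4/10)) = 10·log₁₀(6493000000) = 98.1 dB SPL.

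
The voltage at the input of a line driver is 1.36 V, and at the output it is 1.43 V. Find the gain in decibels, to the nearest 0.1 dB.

0.4 dB

Voltage ratio → dB uses the 20·log₁₀ form:
20·log₁₀(1.43/1.36) = 20·log₁₀(1.051) = 0.4 dB.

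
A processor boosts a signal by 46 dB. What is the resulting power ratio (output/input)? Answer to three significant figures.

39800

Power ratio = 10^(dB/10).
10^(46/10) = 10^(4.600) = 39800.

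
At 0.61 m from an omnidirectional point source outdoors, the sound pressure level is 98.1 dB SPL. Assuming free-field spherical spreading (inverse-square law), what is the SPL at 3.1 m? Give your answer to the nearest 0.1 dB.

84.0 dB SPL

Free-field point source: level drops by 20·log₁₀ of the distance ratio.
ΔL = −20·log₁₀(3.1/0.61) = -14.12 dB, so L₂ = 98.1 + (-14.12) = 84.0 dB SPL.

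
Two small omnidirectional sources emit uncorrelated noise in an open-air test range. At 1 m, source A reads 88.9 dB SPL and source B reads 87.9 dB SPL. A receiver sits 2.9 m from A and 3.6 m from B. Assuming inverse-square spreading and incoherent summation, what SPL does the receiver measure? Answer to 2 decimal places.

At the listener: L_A = 88.9 − 20·log₁₀(2.9) = 79.652 dB; L_B = 87.9 − 20·log₁₀(3.6) = 76.774 dB.
Combined: 10·log₁₀(10^(79.652/10)+10^(76.774/10)) = 81.46 dB SPL.

81.46 dB SPL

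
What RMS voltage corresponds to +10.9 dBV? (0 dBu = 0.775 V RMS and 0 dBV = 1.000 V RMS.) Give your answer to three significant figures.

V = 1.000 V × 10^(+10.9/20).
= 1.000 × 3.508 = 3.51 V.

3.51 V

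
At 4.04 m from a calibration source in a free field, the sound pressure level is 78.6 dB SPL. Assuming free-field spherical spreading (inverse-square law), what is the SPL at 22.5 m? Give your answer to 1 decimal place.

63.7 dB SPL

Free-field point source: level drops by 20·log₁₀ of the distance ratio.
ΔL = −20·log₁₀(22.5/4.04) = -14.92 dB, so L₂ = 78.6 + (-14.92) = 63.7 dB SPL.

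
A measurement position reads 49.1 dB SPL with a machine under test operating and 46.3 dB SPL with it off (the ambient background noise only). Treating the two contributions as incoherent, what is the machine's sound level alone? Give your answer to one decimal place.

Subtract intensities: L_src = 10·log₁₀(10^(L_total/10) − 10^(L_bg/10)).
L_src = 10·log₁₀(10^(49.1/10) − 10^(46.3/10)) = 10·log₁₀(38630) = 45.9 dB SPL.

45.9 dB SPL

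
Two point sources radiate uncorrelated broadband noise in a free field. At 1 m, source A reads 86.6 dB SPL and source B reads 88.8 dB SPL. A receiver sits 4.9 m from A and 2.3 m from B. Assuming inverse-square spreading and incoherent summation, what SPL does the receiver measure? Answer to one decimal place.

82.1 dB SPL

At the listener: L_A = 86.6 − 20·log₁₀(4.9) = 72.80 dB; L_B = 88.8 − 20·log₁₀(2.3) = 81.57 dB.
Combined: 10·log₁₀(10^(72.80/10)+10^(81.57/10)) = 82.1 dB SPL.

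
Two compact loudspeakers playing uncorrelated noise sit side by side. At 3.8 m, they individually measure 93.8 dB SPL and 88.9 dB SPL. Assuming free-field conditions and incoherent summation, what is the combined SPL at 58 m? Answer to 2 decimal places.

Combined at 3.8 m: 10·log₁₀(10^(93.8/10)+10^(88.9/10)) = 95.018 dB SPL.
Then apply −20·log₁₀(58/3.8) = -23.673 dB → 71.34 dB SPL.

71.34 dB SPL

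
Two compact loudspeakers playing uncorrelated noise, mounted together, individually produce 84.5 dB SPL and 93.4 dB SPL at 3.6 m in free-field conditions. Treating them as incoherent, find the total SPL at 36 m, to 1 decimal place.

73.9 dB SPL

Combined at 3.6 m: 10·log₁₀(10^(84.5/10)+10^(93.4/10)) = 93.93 dB SPL.
Then apply −20·log₁₀(36/3.6) = -20.00 dB → 73.9 dB SPL.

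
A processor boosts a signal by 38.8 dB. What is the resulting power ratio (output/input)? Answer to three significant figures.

7590

Power ratio = 10^(dB/10).
10^(38.8/10) = 10^(3.880) = 7590.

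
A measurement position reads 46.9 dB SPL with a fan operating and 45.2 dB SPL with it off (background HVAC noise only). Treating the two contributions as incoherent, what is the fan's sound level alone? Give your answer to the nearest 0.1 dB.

Subtract intensities: L_src = 10·log₁₀(10^(L_total/10) − 10^(L_bg/10)).
L_src = 10·log₁₀(10^(46.9/10) − 10^(45.2/10)) = 10·log₁₀(15860) = 42.0 dB SPL.

42.0 dB SPL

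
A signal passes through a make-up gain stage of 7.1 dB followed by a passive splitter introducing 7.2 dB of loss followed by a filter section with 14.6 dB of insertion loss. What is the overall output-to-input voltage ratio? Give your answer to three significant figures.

0.184

Net gain = 7.1 + (−7.2) + (−14.6) = -14.7 dB.
Voltage ratio = 10^(-14.7/20) = 0.184.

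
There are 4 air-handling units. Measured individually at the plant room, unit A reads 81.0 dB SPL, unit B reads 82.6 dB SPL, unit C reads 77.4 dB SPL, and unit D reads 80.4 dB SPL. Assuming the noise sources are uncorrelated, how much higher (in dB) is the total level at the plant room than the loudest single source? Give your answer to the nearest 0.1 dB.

Add the sources as powers (linear), then convert back to dB:
L_total = 10·log₁₀(10^(81.0/10) + 10^(82.6/10) + 10^(77.4/10) + 10^(80.4/10)) = 86.74 dB SPL.
Excess over the loudest (82.6 dB): 86.74 − 82.6 = 4.1 dB.

4.1 dB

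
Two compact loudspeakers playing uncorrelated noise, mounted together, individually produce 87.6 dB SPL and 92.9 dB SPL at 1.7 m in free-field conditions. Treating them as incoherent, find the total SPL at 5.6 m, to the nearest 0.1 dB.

Combined at 1.7 m: 10·log₁₀(10^(87.6/10)+10^(92.9/10)) = 94.02 dB SPL.
Then apply −20·log₁₀(5.6/1.7) = -10.35 dB → 83.7 dB SPL.

83.7 dB SPL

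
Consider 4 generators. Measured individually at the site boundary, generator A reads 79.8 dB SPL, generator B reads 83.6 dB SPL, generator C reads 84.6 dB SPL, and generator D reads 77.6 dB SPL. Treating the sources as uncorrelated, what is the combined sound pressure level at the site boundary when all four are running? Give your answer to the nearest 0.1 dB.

88.3 dB SPL

Add the sources as powers (linear), then convert back to dB:
L_total = 10·log₁₀(10^(79.8/10) + 10^(83.6/10) + 10^(84.6/10) + 10^(77.6/10)) = 10·log₁₀(670500000) = 88.3 dB SPL.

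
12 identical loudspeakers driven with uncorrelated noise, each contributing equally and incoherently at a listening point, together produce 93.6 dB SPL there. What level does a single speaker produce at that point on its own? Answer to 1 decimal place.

12 equal incoherent sources add 10·log₁₀(12) = 10.79 dB over one source.
L_one = 93.6 − 10.79 = 82.8 dB SPL.

82.8 dB SPL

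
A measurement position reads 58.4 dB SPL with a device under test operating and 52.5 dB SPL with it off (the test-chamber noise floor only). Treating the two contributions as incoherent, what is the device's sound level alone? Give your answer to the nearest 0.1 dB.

Remove the background by subtracting linear intensities:
L_src = 10·log₁₀(10^(58.4/10) − 10^(52.5/10)) = 10·log₁₀(514000) = 57.1 dB SPL.

57.1 dB SPL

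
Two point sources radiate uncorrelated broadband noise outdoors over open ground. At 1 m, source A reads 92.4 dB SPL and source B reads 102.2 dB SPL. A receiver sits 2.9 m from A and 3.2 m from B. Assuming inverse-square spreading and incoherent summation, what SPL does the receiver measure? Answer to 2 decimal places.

At the listener: L_A = 92.4 − 20·log₁₀(2.9) = 83.152 dB; L_B = 102.2 − 20·log₁₀(3.2) = 92.097 dB.
Combined: 10·log₁₀(10^(83.152/10)+10^(92.097/10)) = 92.62 dB SPL.

92.62 dB SPL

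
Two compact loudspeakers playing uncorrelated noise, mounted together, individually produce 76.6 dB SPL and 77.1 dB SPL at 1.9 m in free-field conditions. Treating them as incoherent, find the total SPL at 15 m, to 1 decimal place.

61.9 dB SPL

Combined at 1.9 m: 10·log₁₀(10^(76.6/10)+10^(77.1/10)) = 79.87 dB SPL.
Then apply −20·log₁₀(15/1.9) = -17.95 dB → 61.9 dB SPL.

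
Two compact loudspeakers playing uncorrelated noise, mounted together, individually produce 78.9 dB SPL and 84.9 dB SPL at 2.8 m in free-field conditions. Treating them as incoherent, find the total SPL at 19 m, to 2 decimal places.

69.24 dB SPL

Combined at 2.8 m: 10·log₁₀(10^(78.9/10)+10^(84.9/10)) = 85.873 dB SPL.
Then apply −20·log₁₀(19/2.8) = -16.632 dB → 69.24 dB SPL.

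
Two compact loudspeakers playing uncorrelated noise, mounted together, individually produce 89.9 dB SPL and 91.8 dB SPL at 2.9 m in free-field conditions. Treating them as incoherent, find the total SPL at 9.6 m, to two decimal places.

Combined at 2.9 m: 10·log₁₀(10^(89.9/10)+10^(91.8/10)) = 93.963 dB SPL.
Then apply −20·log₁₀(9.6/2.9) = -10.397 dB → 83.57 dB SPL.

83.57 dB SPL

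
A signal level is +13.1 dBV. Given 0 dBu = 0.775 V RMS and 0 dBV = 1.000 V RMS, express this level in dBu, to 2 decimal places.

+15.31 dBu

The offset between the scales is 20·log₁₀(0.775/1.000) = −2.214 dB.
So dBu = +13.1 + 2.214 = +15.31 dBu.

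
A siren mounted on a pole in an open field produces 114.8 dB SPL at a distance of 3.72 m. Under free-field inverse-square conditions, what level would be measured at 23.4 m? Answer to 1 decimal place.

Free-field point source: level drops by 20·log₁₀ of the distance ratio.
ΔL = −20·log₁₀(23.4/3.72) = -15.97 dB, so L₂ = 114.8 + (-15.97) = 98.8 dB SPL.

98.8 dB SPL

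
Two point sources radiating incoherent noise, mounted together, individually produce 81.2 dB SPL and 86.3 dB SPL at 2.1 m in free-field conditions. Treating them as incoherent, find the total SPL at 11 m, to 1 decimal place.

Combined at 2.1 m: 10·log₁₀(10^(81.2/10)+10^(86.3/10)) = 87.47 dB SPL.
Then apply −20·log₁₀(11/2.1) = -14.38 dB → 73.1 dB SPL.

73.1 dB SPL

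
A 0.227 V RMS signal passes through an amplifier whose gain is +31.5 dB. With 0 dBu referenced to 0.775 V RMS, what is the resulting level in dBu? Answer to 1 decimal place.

+20.8 dBu

Input level: 20·log₁₀(0.227/0.775) = -10.67 dBu.
Output: -10.67 + 31.5 = +20.8 dBu.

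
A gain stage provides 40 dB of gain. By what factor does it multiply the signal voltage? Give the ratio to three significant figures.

100

Voltage ratio = 10^(dB/20).
10^(40/20) = 10^(2.000) = 100.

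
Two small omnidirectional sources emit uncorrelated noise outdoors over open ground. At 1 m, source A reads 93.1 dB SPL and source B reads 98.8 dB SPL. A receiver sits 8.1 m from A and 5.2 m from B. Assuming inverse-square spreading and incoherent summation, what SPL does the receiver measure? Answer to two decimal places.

At the listener: L_A = 93.1 − 20·log₁₀(8.1) = 74.930 dB; L_B = 98.8 − 20·log₁₀(5.2) = 84.480 dB.
Combined: 10·log₁₀(10^(74.930/10)+10^(84.480/10)) = 84.94 dB SPL.

84.94 dB SPL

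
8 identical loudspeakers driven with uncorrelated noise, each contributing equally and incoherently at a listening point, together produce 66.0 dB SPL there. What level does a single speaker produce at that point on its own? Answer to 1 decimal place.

57.0 dB SPL

8 equal incoherent sources add 10·log₁₀(8) = 9.03 dB over one source.
L_one = 66.0 − 9.03 = 57.0 dB SPL.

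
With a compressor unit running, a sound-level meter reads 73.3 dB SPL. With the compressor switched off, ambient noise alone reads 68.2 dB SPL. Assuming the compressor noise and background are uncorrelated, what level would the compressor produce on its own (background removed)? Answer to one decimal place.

71.7 dB SPL

Subtract intensities: L_src = 10·log₁₀(10^(L_total/10) − 10^(L_bg/10)).
L_src = 10·log₁₀(10^(73.3/10) − 10^(68.2/10)) = 10·log₁₀(14770000) = 71.7 dB SPL.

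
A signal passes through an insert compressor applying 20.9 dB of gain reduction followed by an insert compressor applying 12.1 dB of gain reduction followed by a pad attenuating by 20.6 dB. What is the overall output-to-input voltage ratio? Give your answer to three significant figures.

Net gain = (−20.9) + (−12.1) + (−20.6) = -53.6 dB.
Voltage ratio = 10^(-53.6/20) = 0.00209.

0.00209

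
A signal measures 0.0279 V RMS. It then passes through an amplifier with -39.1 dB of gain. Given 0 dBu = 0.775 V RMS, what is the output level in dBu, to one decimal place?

-68.0 dBu

Input level: 20·log₁₀(0.0279/0.775) = -28.87 dBu.
Output: -28.87 − 39.1 = -68.0 dBu.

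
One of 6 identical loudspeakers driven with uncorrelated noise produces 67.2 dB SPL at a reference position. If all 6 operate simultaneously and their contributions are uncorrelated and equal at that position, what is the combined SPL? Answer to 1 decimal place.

75.0 dB SPL

6 equal incoherent sources raise the level by 10·log₁₀(6) = 7.78 dB.
L_total = 67.2 + 7.78 = 75.0 dB SPL.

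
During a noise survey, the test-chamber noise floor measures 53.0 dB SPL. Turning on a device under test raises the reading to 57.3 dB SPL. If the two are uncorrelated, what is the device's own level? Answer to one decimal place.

55.3 dB SPL

Background correction is a power subtraction:
L_src = 10·log₁₀(10^(57.3/10) − 10^(53.0/10)) = 10·log₁₀(337500) = 55.3 dB SPL.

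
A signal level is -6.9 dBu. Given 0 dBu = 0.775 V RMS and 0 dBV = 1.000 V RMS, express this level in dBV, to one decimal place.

The offset between the scales is 20·log₁₀(0.775/1.000) = −2.214 dB.
So dBV = -6.9 − 2.214 = -9.1 dBV.

-9.1 dBV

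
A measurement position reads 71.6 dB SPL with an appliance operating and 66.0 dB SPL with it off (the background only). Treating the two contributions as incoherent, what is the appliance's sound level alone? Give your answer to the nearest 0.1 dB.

Subtract intensities: L_src = 10·log₁₀(10^(L_total/10) − 10^(L_bg/10)).
L_src = 10·log₁₀(10^(71.6/10) − 10^(66.0/10)) = 10·log₁₀(10470000) = 70.2 dB SPL.

70.2 dB SPL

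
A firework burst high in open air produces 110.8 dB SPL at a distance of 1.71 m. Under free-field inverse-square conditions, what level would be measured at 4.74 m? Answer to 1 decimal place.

101.9 dB SPL

Free-field point source: level drops by 20·log₁₀ of the distance ratio.
ΔL = −20·log₁₀(4.74/1.71) = -8.86 dB, so L₂ = 110.8 + (-8.86) = 101.9 dB SPL.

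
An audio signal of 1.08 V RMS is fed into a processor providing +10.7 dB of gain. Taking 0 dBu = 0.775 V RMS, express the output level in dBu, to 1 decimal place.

+13.6 dBu

Input level: 20·log₁₀(1.08/0.775) = 2.88 dBu.
Output: 2.88 + 10.7 = +13.6 dBu.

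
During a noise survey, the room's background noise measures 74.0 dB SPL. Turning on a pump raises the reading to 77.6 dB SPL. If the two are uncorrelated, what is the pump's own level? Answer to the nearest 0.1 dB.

75.1 dB SPL

Subtract intensities: L_src = 10·log₁₀(10^(L_total/10) − 10^(L_bg/10)).
L_src = 10·log₁₀(10^(77.6/10) − 10^(74.0/10)) = 10·log₁₀(32430000) = 75.1 dB SPL.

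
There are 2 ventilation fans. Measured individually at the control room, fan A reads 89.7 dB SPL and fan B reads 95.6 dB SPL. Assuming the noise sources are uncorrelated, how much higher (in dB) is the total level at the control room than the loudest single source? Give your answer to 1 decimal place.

1.0 dB

Add the sources as powers (linear), then convert back to dB:
L_total = 10·log₁₀(10^(89.7/10) + 10^(95.6/10)) = 96.59 dB SPL.
Excess over the loudest (95.6 dB): 96.59 − 95.6 = 1.0 dB.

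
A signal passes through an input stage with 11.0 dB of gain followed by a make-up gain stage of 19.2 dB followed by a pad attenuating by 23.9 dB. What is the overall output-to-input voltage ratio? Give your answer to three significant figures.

2.07

Net gain = 11.0 + 19.2 + (−23.9) = 6.3 dB.
Voltage ratio = 10^(6.3/20) = 2.07.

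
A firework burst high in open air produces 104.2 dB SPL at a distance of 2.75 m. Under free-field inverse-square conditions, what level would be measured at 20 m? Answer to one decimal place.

Inverse-square spreading gives ΔL = −20·log₁₀(d₂/d₁).
ΔL = −20·log₁₀(20/2.75) = -17.23 dB, so L₂ = 104.2 + (-17.23) = 87.0 dB SPL.

87.0 dB SPL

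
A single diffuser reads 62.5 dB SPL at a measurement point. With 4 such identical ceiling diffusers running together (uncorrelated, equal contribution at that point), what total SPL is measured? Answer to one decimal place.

4 equal incoherent sources raise the level by 10·log₁₀(4) = 6.02 dB.
L_total = 62.5 + 6.02 = 68.5 dB SPL.

68.5 dB SPL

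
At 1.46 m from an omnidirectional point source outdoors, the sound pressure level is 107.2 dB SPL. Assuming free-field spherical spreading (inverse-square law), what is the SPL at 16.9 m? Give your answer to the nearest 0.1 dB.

Free-field point source: level drops by 20·log₁₀ of the distance ratio.
ΔL = −20·log₁₀(16.9/1.46) = -21.27 dB, so L₂ = 107.2 + (-21.27) = 85.9 dB SPL.

85.9 dB SPL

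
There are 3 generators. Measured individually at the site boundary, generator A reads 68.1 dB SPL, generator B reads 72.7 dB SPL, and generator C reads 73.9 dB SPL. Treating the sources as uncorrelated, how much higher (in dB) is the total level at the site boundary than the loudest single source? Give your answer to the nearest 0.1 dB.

Incoherent sources sum as intensities:
L_total = 10·log₁₀(10^(68.1/10) + 10^(72.7/10) + 10^(73.9/10)) = 76.96 dB SPL.
Excess over the loudest (73.9 dB): 76.96 − 73.9 = 3.1 dB.

3.1 dB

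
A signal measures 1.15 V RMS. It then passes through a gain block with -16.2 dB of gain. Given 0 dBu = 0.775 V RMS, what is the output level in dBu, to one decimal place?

-12.8 dBu

Input level: 20·log₁₀(1.15/0.775) = 3.43 dBu.
Output: 3.43 − 16.2 = -12.8 dBu.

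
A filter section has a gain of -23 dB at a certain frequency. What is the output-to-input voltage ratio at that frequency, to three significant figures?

0.0708

Voltage ratio = 10^(dB/20).
10^(-23/20) = 10^(-1.150) = 0.0708.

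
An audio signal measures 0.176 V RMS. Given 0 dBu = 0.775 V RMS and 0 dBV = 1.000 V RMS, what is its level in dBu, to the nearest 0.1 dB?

dBu = 20·log₁₀(V / 0.775 V).
20·log₁₀(0.176/0.775) = -12.9 dBu.

-12.9 dBu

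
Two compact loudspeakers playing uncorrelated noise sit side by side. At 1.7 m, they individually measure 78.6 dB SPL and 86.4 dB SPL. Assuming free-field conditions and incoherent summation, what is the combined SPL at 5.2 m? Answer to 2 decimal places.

Combined at 1.7 m: 10·log₁₀(10^(78.6/10)+10^(86.4/10)) = 87.067 dB SPL.
Then apply −20·log₁₀(5.2/1.7) = -9.711 dB → 77.36 dB SPL.

77.36 dB SPL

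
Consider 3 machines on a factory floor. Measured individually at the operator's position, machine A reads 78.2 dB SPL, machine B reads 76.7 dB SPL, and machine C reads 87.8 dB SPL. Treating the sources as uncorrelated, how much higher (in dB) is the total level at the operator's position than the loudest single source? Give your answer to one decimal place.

Add the sources as powers (linear), then convert back to dB:
L_total = 10·log₁₀(10^(78.2/10) + 10^(76.7/10) + 10^(87.8/10)) = 88.55 dB SPL.
Excess over the loudest (87.8 dB): 88.55 − 87.8 = 0.7 dB.

0.7 dB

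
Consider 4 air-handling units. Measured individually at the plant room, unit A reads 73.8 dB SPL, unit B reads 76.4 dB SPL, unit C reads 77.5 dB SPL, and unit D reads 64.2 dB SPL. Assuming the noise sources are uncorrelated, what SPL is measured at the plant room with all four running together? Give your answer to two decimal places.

81.02 dB SPL

Incoherent sources sum as intensities:
L_total = 10·log₁₀(10^(73.8/10) + 10^(76.4/10) + 10^(77.5/10) + 10^(64.2/10)) = 10·log₁₀(126500000) = 81.02 dB SPL.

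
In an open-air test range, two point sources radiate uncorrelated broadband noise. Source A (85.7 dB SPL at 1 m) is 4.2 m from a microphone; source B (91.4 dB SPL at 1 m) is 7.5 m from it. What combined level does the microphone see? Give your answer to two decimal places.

At the listener: L_A = 85.7 − 20·log₁₀(4.2) = 73.235 dB; L_B = 91.4 − 20·log₁₀(7.5) = 73.899 dB.
Combined: 10·log₁₀(10^(73.235/10)+10^(73.899/10)) = 76.59 dB SPL.

76.59 dB SPL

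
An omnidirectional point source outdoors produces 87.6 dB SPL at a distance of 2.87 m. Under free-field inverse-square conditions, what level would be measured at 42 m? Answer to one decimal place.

64.3 dB SPL

Free-field point source: level drops by 20·log₁₀ of the distance ratio.
ΔL = −20·log₁₀(42/2.87) = -23.31 dB, so L₂ = 87.6 + (-23.31) = 64.3 dB SPL.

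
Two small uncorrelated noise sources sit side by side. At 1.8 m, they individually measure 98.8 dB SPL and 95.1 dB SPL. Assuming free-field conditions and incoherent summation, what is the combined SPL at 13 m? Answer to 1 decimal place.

83.2 dB SPL

Combined at 1.8 m: 10·log₁₀(10^(98.8/10)+10^(95.1/10)) = 100.34 dB SPL.
Then apply −20·log₁₀(13/1.8) = -17.17 dB → 83.2 dB SPL.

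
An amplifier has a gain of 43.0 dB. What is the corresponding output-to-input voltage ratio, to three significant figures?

Voltage ratio = 10^(dB/20).
10^(43.0/20) = 10^(2.150) = 141.

141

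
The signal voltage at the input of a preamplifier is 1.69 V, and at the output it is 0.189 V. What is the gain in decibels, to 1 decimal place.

-19.0 dB

Voltage is an amplitude quantity, so gain = 20·log₁₀(V_out/V_in).
20·log₁₀(0.189/1.69) = 20·log₁₀(0.1118) = -19.0 dB.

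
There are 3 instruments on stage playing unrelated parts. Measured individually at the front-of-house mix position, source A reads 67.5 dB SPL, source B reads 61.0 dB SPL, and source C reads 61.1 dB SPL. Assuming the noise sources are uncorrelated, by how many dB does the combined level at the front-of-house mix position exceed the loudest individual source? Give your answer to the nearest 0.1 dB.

Incoherent sources sum as intensities:
L_total = 10·log₁₀(10^(67.5/10) + 10^(61.0/10) + 10^(61.1/10)) = 69.12 dB SPL.
Excess over the loudest (67.5 dB): 69.12 − 67.5 = 1.6 dB.

1.6 dB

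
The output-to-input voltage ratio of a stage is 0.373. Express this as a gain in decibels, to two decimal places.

Voltage is an amplitude quantity, so gain = 20·log₁₀(V_out/V_in).
20·log₁₀(0.373) = -8.57 dB.

-8.57 dB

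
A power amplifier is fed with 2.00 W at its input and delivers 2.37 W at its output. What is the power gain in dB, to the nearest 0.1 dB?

0.7 dB

For a power ratio, dB = 10·log₁₀(P₂/P₁).
10·log₁₀(2.37/2.00) = 10·log₁₀(1.185) = 0.7 dB.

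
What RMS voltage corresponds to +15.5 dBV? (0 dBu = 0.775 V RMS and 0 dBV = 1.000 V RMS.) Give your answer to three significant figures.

V = 1.000 V × 10^(+15.5/20).
= 1.000 × 5.957 = 5.96 V.

5.96 V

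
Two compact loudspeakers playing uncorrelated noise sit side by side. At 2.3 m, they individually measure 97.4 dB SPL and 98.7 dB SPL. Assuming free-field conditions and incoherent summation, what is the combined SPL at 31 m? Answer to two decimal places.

Combined at 2.3 m: 10·log₁₀(10^(97.4/10)+10^(98.7/10)) = 101.109 dB SPL.
Then apply −20·log₁₀(31/2.3) = -22.593 dB → 78.52 dB SPL.

78.52 dB SPL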